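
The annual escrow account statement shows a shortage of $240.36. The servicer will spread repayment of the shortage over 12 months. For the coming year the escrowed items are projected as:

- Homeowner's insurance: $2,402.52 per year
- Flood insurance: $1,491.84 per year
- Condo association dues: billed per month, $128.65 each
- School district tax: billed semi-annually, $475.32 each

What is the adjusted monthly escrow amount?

Homeowner's insurance — $2,402.52 annually
Flood insurance — $1,491.84 annually
Condo association dues — $128.65 × 12 = $1,543.80 annually
School district tax — $475.32 × 2 = $950.64 annually
Yearly total = $2,402.52 + $1,491.84 + $1,543.80 + $950.64 = $6,388.80
Monthly = $6,388.80 ÷ 12 = $532.40
Monthly shortage recovery: $240.36 / 12 = $20.03
New monthly escrow = $532.40 + $20.03 = $552.43

$552.43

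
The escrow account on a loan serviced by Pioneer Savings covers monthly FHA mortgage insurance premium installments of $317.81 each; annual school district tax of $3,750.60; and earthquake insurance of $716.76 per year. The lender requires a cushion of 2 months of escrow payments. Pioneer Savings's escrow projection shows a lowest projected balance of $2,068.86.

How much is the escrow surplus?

FHA mortgage insurance premium = $317.81 × 12 = $3,813.72 annually
School district tax = $3,750.60 annually
Earthquake insurance = $716.76 annually
Combined annual = $8,281.08
Monthly = $8,281.08 ÷ 12 = $690.09
Cushion = 2 × $690.09 = $1,380.18
Excess over cushion: $2,068.86 − $1,380.18 = $688.68

$688.68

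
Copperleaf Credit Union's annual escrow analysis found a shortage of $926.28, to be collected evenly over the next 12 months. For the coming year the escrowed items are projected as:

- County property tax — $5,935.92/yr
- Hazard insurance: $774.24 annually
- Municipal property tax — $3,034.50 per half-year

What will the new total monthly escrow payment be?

$1,142.12

County property tax: $5,935.92 annually
Hazard insurance: $774.24 annually
Municipal property tax: $3,034.50 × 2 = $6,069.00 annually
Annual escrow total = $5,935.92 + $774.24 + $6,069.00 = $12,779.16
Monthly escrow = $12,779.16 / 12 = $1,064.93
Shortage per month = $926.28 ÷ 12 = $77.19
Adjusted monthly = $1,064.93 + $77.19 = $1,142.12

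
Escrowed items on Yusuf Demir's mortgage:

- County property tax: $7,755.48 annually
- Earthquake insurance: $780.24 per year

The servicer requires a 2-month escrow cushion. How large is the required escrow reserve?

County property tax: $7,755.48
Earthquake insurance: $780.24
Combined annual = $7,755.48 + $780.24 = $8,535.72
Base monthly escrow = $8,535.72 ÷ 12 = $711.31
Required cushion = 2 × $711.31 = $1,422.62

$1,422.62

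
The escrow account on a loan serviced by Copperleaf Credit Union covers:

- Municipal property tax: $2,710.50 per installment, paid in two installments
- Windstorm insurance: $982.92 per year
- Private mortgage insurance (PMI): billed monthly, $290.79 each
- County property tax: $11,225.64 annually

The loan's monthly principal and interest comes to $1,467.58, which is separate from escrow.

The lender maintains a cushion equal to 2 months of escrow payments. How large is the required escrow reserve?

$3,519.84

Municipal property tax = $2,710.50 × 2 = $5,421.00 per year
Windstorm insurance = $982.92 per year
Private mortgage insurance (PMI) = $290.79 × 12 = $3,489.48 per year
County property tax = $11,225.64 per year
Total per year = $21,119.04
Base monthly escrow = $21,119.04 ÷ 12 = $1,759.92
Required cushion = 2 × $1,759.92 = $3,519.84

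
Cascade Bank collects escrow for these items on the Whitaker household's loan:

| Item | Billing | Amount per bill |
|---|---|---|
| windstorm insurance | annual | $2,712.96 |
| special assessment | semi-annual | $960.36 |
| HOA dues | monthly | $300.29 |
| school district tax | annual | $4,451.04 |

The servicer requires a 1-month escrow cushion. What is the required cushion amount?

Windstorm insurance: $2,712.96 per year
Special assessment: $960.36 × 2 = $1,920.72 per year
HOA dues: $300.29 × 12 = $3,603.48 per year
School district tax: $4,451.04 per year
Total per year = $12,688.20
Per month = $12,688.20 ÷ 12 = $1,057.35
Reserve = 1 × $1,057.35 = $1,057.35

$1,057.35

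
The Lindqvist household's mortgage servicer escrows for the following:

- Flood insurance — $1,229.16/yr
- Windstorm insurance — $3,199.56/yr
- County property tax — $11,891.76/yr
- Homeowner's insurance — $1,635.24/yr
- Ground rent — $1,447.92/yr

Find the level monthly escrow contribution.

Flood insurance: $1,229.16 annually
Windstorm insurance: $3,199.56 annually
County property tax: $11,891.76 annually
Homeowner's insurance: $1,635.24 annually
Ground rent: $1,447.92 annually
Yearly total = $19,403.64
Per month = $19,403.64 ÷ 12 = $1,616.97

$1,616.97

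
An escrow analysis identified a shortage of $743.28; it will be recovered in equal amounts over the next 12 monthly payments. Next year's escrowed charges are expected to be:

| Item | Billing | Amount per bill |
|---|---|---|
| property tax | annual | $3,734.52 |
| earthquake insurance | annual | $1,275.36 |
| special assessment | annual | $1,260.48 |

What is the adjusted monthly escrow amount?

$584.47

Property tax = $3,734.52
Earthquake insurance = $1,275.36
Special assessment = $1,260.48
Combined annual = $6,270.36
Per month = $6,270.36 ÷ 12 = $522.53
Shortage per month = $743.28 / 12 = $61.94
New monthly escrow = $522.53 + $61.94 = $584.47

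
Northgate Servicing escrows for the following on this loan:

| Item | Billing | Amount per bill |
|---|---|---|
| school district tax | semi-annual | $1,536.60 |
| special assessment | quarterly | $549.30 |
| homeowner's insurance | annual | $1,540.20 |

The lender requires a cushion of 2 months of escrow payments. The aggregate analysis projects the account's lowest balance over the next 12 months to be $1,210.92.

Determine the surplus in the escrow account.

$75.82

School district tax: $1,536.60 × 2 = $3,073.20 annually
Special assessment: $549.30 × 4 = $2,197.20 annually
Homeowner's insurance: $1,540.20 annually
Total per year = $6,810.60
Monthly escrow = $6,810.60 ÷ 12 = $567.55
Required cushion = 2 × $567.55 = $1,135.10
Surplus = $1,210.92 − $1,135.10 = $75.82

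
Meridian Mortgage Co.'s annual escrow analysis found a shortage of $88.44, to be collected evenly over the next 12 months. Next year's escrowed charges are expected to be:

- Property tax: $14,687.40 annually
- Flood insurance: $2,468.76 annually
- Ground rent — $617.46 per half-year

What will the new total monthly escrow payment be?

$1,539.96

Property tax = $14,687.40/yr
Flood insurance = $2,468.76/yr
Ground rent = $617.46 × 2 = $1,234.92/yr
Combined annual = $14,687.40 + $2,468.76 + $1,234.92 = $18,391.08
Monthly = $18,391.08 / 12 = $1,532.59
Shortage per month = $88.44 / 12 = $7.37
New monthly escrow = $1,532.59 + $7.37 = $1,539.96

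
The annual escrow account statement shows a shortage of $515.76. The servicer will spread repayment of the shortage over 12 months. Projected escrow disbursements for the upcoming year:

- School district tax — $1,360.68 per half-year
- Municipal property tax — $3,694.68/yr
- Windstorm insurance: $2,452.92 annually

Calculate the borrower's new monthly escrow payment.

School district tax: $1,360.68 × 2 = $2,721.36 per year
Municipal property tax: $3,694.68 per year
Windstorm insurance: $2,452.92 per year
Annual escrow total = $2,721.36 + $3,694.68 + $2,452.92 = $8,868.96
Per month = $8,868.96 / 12 = $739.08
Shortage per month = $515.76 / 12 = $42.98
Adjusted monthly = $739.08 + $42.98 = $782.06

$782.06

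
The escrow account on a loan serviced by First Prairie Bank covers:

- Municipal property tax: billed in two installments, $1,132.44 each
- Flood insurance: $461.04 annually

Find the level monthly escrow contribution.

$227.16

Municipal property tax = $1,132.44 × 2 = $2,264.88 annually
Flood insurance = $461.04 annually
Combined annual = $2,264.88 + $461.04 = $2,725.92
Per month = $2,725.92 ÷ 12 = $227.16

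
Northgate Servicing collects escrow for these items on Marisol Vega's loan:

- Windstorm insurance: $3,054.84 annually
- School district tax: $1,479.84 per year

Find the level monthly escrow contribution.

$377.89

Windstorm insurance = $3,054.84/yr
School district tax = $1,479.84/yr
Annual escrow total = $4,534.68
Per month = $4,534.68 / 12 = $377.89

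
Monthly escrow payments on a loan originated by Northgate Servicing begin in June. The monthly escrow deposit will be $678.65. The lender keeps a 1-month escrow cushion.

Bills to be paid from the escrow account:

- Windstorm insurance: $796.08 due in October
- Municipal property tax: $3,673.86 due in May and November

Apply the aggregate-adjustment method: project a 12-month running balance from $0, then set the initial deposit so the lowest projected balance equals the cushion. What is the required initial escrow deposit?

Cushion = 1 × $678.65 = $678.65
Trial balance (start $0, +$678.65 each month, − disbursements):
  Jun: +$678.65 → $678.65
  Jul: +$678.65 → $1,357.30
  Aug: +$678.65 → $2,035.95
  Sep: +$678.65 → $2,714.60
  Oct: +$678.65 − $796.08 → $2,597.17
  Nov: +$678.65 − $3,673.86 → -$398.04
  Dec: +$678.65 → $280.61
  Jan: +$678.65 → $959.26
  Feb: +$678.65 → $1,637.91
  Mar: +$678.65 → $2,316.56
  Apr: +$678.65 → $2,995.21
  May: +$678.65 − $3,673.86 → $0.00
Lowest trial balance = -$398.04 (Nov)
Initial deposit = cushion − low point = $678.65 − (-$398.04) = $1,076.69

$1,076.69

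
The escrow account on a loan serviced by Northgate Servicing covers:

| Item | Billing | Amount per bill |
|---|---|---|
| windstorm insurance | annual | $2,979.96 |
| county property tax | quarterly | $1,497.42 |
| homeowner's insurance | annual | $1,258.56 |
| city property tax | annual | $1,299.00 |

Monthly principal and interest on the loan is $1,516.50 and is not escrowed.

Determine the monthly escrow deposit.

Windstorm insurance: $2,979.96 annually
County property tax: $1,497.42 × 4 = $5,989.68 annually
Homeowner's insurance: $1,258.56 annually
City property tax: $1,299.00 annually
Yearly total = $2,979.96 + $5,989.68 + $1,258.56 + $1,299.00 = $11,527.20
Base monthly escrow = $11,527.20 / 12 = $960.60

$960.60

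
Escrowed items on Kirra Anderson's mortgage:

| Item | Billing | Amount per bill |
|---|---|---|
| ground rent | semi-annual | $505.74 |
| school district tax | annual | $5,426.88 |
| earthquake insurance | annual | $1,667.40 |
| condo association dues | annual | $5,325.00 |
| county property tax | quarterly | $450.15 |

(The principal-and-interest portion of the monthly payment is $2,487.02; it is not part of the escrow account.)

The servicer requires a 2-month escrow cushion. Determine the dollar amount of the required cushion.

Ground rent — $505.74 × 2 = $1,011.48/yr
School district tax — $5,426.88/yr
Earthquake insurance — $1,667.40/yr
Condo association dues — $5,325.00/yr
County property tax — $450.15 × 4 = $1,800.60/yr
Total annual escrow = $1,011.48 + $5,426.88 + $1,667.40 + $5,325.00 + $1,800.60 = $15,231.36
Per month = $15,231.36 / 12 = $1,269.28
Reserve = 2 × $1,269.28 = $2,538.56

$2,538.56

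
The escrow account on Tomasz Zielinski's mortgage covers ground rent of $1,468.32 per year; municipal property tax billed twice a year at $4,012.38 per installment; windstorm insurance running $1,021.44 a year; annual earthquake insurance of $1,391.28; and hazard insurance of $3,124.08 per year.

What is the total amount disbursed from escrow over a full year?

Ground rent = $1,468.32 per year
Municipal property tax = $4,012.38 × 2 = $8,024.76 per year
Windstorm insurance = $1,021.44 per year
Earthquake insurance = $1,391.28 per year
Hazard insurance = $3,124.08 per year
Combined annual = $1,468.32 + $8,024.76 + $1,021.44 + $1,391.28 + $3,124.08 = $15,029.88

$15,029.88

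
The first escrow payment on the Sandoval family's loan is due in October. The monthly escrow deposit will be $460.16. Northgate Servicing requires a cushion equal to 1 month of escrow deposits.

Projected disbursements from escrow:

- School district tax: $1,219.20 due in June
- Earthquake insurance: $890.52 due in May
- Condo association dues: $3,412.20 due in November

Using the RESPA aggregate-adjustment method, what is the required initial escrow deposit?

Cushion = 1 × $460.16 = $460.16
Trial balance (start $0, +$460.16 each month, − disbursements):
  Oct: +$460.16 → $460.16
  Nov: +$460.16 − $3,412.20 → -$2,491.88
  Dec: +$460.16 → -$2,031.72
  Jan: +$460.16 → -$1,571.56
  Feb: +$460.16 → -$1,111.40
  Mar: +$460.16 → -$651.24
  Apr: +$460.16 → -$191.08
  May: +$460.16 − $890.52 → -$621.44
  Jun: +$460.16 − $1,219.20 → -$1,380.48
  Jul: +$460.16 → -$920.32
  Aug: +$460.16 → -$460.16
  Sep: +$460.16 → $0.00
Lowest trial balance = -$2,491.88 (Nov)
Initial deposit = cushion − low point = $460.16 − (-$2,491.88) = $2,952.04

$2,952.04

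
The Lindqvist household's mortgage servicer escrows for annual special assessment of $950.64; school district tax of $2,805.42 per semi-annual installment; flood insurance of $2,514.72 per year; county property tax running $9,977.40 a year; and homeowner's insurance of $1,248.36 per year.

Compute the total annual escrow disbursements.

Special assessment — $950.64/yr
School district tax — $2,805.42 × 2 = $5,610.84/yr
Flood insurance — $2,514.72/yr
County property tax — $9,977.40/yr
Homeowner's insurance — $1,248.36/yr
Total per year = $950.64 + $5,610.84 + $2,514.72 + $9,977.40 + $1,248.36 = $20,301.96

$20,301.96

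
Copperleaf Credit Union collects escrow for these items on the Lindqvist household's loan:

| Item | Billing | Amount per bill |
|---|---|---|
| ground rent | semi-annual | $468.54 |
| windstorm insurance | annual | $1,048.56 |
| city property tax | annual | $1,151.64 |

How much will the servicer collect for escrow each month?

Ground rent — $468.54 × 2 = $937.08 per year
Windstorm insurance — $1,048.56 per year
City property tax — $1,151.64 per year
Total per year = $3,137.28
Base monthly escrow = $3,137.28 / 12 = $261.44

$261.44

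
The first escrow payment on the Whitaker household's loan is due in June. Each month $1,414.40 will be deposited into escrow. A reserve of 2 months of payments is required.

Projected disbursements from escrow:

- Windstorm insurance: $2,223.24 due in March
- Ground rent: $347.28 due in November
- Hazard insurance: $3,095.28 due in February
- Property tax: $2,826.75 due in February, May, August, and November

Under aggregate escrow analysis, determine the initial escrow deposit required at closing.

$2,830.85

Cushion = 2 × $1,414.40 = $2,828.80
Trial balance (start $0, +$1,414.40 each month, − disbursements):
  Jun: +$1,414.40 → $1,414.40
  Jul: +$1,414.40 → $2,828.80
  Aug: +$1,414.40 − $2,826.75 → $1,416.45
  Sep: +$1,414.40 → $2,830.85
  Oct: +$1,414.40 → $4,245.25
  Nov: +$1,414.40 − $3,174.03 → $2,485.62
  Dec: +$1,414.40 → $3,900.02
  Jan: +$1,414.40 → $5,314.42
  Feb: +$1,414.40 − $5,922.03 → $806.79
  Mar: +$1,414.40 − $2,223.24 → -$2.05
  Apr: +$1,414.40 → $1,412.35
  May: +$1,414.40 − $2,826.75 → $0.00
Lowest trial balance = -$2.05 (Mar)
Initial deposit = cushion − low point = $2,828.80 − (-$2.05) = $2,830.85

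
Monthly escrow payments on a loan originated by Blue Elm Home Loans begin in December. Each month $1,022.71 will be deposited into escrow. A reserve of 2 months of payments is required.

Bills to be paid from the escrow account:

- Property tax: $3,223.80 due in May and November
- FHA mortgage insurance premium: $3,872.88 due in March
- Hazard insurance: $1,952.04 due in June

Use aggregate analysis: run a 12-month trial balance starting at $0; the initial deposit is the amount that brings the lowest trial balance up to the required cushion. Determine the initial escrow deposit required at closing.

$3,935.17

Cushion = 2 × $1,022.71 = $2,045.42
Trial balance (start $0, +$1,022.71 each month, − disbursements):
  Dec: +$1,022.71 → $1,022.71
  Jan: +$1,022.71 → $2,045.42
  Feb: +$1,022.71 → $3,068.13
  Mar: +$1,022.71 − $3,872.88 → $217.96
  Apr: +$1,022.71 → $1,240.67
  May: +$1,022.71 − $3,223.80 → -$960.42
  Jun: +$1,022.71 − $1,952.04 → -$1,889.75
  Jul: +$1,022.71 → -$867.04
  Aug: +$1,022.71 → $155.67
  Sep: +$1,022.71 → $1,178.38
  Oct: +$1,022.71 → $2,201.09
  Nov: +$1,022.71 − $3,223.80 → $0.00
Lowest trial balance = -$1,889.75 (Jun)
Initial deposit = cushion − low point = $2,045.42 − (-$1,889.75) = $3,935.17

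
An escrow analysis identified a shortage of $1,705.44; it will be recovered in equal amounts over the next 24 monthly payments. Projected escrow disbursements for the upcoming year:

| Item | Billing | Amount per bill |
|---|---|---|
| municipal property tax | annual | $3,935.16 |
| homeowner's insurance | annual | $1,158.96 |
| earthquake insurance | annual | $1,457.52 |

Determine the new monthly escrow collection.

$617.03

Municipal property tax: $3,935.16
Homeowner's insurance: $1,158.96
Earthquake insurance: $1,457.52
Total annual escrow = $3,935.16 + $1,158.96 + $1,457.52 = $6,551.64
Per month = $6,551.64 / 12 = $545.97
Shortage spread = $1,705.44 ÷ 24 = $71.06/mo
Adjusted monthly = $545.97 + $71.06 = $617.03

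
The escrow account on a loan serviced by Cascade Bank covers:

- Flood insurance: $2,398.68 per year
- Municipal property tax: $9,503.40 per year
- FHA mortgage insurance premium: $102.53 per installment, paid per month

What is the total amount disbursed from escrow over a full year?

$13,132.44

Flood insurance — $2,398.68/yr
Municipal property tax — $9,503.40/yr
FHA mortgage insurance premium — $102.53 × 12 = $1,230.36/yr
Total annual escrow = $13,132.44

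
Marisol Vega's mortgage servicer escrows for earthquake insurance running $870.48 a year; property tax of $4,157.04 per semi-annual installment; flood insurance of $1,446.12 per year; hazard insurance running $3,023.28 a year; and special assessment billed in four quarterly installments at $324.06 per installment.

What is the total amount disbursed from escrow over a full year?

$14,950.20

Earthquake insurance — $870.48 per year
Property tax — $4,157.04 × 2 = $8,314.08 per year
Flood insurance — $1,446.12 per year
Hazard insurance — $3,023.28 per year
Special assessment — $324.06 × 4 = $1,296.24 per year
Annual escrow total = $870.48 + $8,314.08 + $1,446.12 + $3,023.28 + $1,296.24 = $14,950.20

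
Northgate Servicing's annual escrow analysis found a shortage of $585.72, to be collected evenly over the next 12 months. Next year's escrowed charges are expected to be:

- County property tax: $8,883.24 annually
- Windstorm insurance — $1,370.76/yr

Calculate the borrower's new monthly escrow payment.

$903.31

County property tax: $8,883.24 per year
Windstorm insurance: $1,370.76 per year
Total per year = $8,883.24 + $1,370.76 = $10,254.00
Base monthly escrow = $10,254.00 ÷ 12 = $854.50
Monthly shortage recovery: $585.72 / 12 = $48.81
New monthly escrow = $854.50 + $48.81 = $903.31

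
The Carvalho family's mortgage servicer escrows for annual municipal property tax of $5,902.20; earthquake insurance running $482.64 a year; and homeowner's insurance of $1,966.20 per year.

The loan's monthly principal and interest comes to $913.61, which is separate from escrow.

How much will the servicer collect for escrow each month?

$695.92

Municipal property tax: $5,902.20 annually
Earthquake insurance: $482.64 annually
Homeowner's insurance: $1,966.20 annually
Total per year = $8,351.04
Monthly escrow = $8,351.04 / 12 = $695.92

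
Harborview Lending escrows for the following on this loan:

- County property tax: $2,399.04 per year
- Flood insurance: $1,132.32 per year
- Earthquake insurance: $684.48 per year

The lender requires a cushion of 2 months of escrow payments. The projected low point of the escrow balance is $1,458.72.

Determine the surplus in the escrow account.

$756.08

County property tax: $2,399.04 per year
Flood insurance: $1,132.32 per year
Earthquake insurance: $684.48 per year
Combined annual = $4,215.84
Monthly = $4,215.84 / 12 = $351.32
Required reserve = 2 × $351.32 = $702.64
Surplus = $1,458.72 − $702.64 = $756.08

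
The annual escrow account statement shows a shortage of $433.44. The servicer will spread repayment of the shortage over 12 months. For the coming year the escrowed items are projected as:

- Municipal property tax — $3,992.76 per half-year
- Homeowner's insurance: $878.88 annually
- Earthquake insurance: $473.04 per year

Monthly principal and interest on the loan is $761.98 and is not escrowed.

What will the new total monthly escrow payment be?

$814.24

Municipal property tax = $3,992.76 × 2 = $7,985.52/yr
Homeowner's insurance = $878.88/yr
Earthquake insurance = $473.04/yr
Annual escrow total = $7,985.52 + $878.88 + $473.04 = $9,337.44
Monthly escrow = $9,337.44 / 12 = $778.12
Shortage per month = $433.44 ÷ 12 = $36.12
Adjusted monthly = $778.12 + $36.12 = $814.24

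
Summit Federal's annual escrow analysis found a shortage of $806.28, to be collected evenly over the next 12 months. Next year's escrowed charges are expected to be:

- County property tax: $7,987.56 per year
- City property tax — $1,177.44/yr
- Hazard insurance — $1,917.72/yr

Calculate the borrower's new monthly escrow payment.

County property tax = $7,987.56 per year
City property tax = $1,177.44 per year
Hazard insurance = $1,917.72 per year
Annual escrow total = $11,082.72
Per month = $11,082.72 ÷ 12 = $923.56
Shortage spread = $806.28 ÷ 12 = $67.19/mo
Adjusted monthly = $923.56 + $67.19 = $990.75

$990.75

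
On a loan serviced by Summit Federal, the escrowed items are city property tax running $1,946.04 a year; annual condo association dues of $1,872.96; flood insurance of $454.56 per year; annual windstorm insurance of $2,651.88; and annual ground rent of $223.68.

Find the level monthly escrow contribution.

City property tax = $1,946.04
Condo association dues = $1,872.96
Flood insurance = $454.56
Windstorm insurance = $2,651.88
Ground rent = $223.68
Annual escrow total = $7,149.12
Monthly escrow = $7,149.12 ÷ 12 = $595.76

$595.76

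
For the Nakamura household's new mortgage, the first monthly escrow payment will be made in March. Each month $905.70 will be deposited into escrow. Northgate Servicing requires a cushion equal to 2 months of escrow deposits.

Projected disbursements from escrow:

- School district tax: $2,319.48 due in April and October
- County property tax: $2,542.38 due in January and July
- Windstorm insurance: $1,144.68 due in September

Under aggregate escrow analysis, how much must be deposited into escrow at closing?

$2,891.82

Cushion = 2 × $905.70 = $1,811.40
Trial balance (start $0, +$905.70 each month, − disbursements):
  Mar: +$905.70 → $905.70
  Apr: +$905.70 − $2,319.48 → -$508.08
  May: +$905.70 → $397.62
  Jun: +$905.70 → $1,303.32
  Jul: +$905.70 − $2,542.38 → -$333.36
  Aug: +$905.70 → $572.34
  Sep: +$905.70 − $1,144.68 → $333.36
  Oct: +$905.70 − $2,319.48 → -$1,080.42
  Nov: +$905.70 → -$174.72
  Dec: +$905.70 → $730.98
  Jan: +$905.70 − $2,542.38 → -$905.70
  Feb: +$905.70 → $0.00
Lowest trial balance = -$1,080.42 (Oct)
Initial deposit = cushion − low point = $1,811.40 − (-$1,080.42) = $2,891.82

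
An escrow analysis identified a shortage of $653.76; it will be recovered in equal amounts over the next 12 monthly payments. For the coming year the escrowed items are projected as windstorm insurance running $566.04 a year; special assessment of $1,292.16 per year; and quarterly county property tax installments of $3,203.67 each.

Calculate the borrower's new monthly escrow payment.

$1,277.22

Windstorm insurance — $566.04 per year
Special assessment — $1,292.16 per year
County property tax — $3,203.67 × 4 = $12,814.68 per year
Combined annual = $566.04 + $1,292.16 + $12,814.68 = $14,672.88
Per month = $14,672.88 ÷ 12 = $1,222.74
Monthly shortage recovery: $653.76 ÷ 12 = $54.48
Adjusted monthly = $1,222.74 + $54.48 = $1,277.22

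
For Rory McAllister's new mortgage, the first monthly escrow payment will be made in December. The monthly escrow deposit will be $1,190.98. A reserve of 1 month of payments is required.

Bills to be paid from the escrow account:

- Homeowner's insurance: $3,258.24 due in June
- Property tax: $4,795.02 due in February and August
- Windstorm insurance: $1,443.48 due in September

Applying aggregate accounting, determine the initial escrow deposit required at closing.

$3,572.94

Cushion = 1 × $1,190.98 = $1,190.98
Trial balance (start $0, +$1,190.98 each month, − disbursements):
  Dec: +$1,190.98 → $1,190.98
  Jan: +$1,190.98 → $2,381.96
  Feb: +$1,190.98 − $4,795.02 → -$1,222.08
  Mar: +$1,190.98 → -$31.10
  Apr: +$1,190.98 → $1,159.88
  May: +$1,190.98 → $2,350.86
  Jun: +$1,190.98 − $3,258.24 → $283.60
  Jul: +$1,190.98 → $1,474.58
  Aug: +$1,190.98 − $4,795.02 → -$2,129.46
  Sep: +$1,190.98 − $1,443.48 → -$2,381.96
  Oct: +$1,190.98 → -$1,190.98
  Nov: +$1,190.98 → $0.00
Lowest trial balance = -$2,381.96 (Sep)
Initial deposit = cushion − low point = $1,190.98 − (-$2,381.96) = $3,572.94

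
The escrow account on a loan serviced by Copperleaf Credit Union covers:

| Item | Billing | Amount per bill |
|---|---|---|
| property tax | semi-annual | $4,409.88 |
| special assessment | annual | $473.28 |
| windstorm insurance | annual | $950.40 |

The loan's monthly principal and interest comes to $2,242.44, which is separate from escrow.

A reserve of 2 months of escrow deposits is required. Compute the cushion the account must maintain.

Property tax = $4,409.88 × 2 = $8,819.76 per year
Special assessment = $473.28 per year
Windstorm insurance = $950.40 per year
Combined annual = $8,819.76 + $473.28 + $950.40 = $10,243.44
Monthly escrow = $10,243.44 ÷ 12 = $853.62
Required cushion = 2 × $853.62 = $1,707.24

$1,707.24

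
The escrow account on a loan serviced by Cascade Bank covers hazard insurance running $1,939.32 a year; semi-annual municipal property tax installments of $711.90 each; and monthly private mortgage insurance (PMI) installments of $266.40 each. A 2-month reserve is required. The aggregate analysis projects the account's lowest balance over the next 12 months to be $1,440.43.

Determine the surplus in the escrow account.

$347.11

Hazard insurance: $1,939.32
Municipal property tax: $711.90 × 2 = $1,423.80
Private mortgage insurance (PMI): $266.40 × 12 = $3,196.80
Total annual escrow = $6,559.92
Monthly = $6,559.92 / 12 = $546.66
Required reserve = 2 × $546.66 = $1,093.32
Surplus = $1,440.43 − $1,093.32 = $347.11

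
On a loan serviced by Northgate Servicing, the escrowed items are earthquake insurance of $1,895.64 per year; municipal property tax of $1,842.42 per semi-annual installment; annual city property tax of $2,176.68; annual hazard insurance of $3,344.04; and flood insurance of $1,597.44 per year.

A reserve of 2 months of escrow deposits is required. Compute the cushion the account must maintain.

Earthquake insurance: $1,895.64
Municipal property tax: $1,842.42 × 2 = $3,684.84
City property tax: $2,176.68
Hazard insurance: $3,344.04
Flood insurance: $1,597.44
Annual escrow total = $12,698.64
Base monthly escrow = $12,698.64 / 12 = $1,058.22
Cushion = 2 × $1,058.22 = $2,116.44

$2,116.44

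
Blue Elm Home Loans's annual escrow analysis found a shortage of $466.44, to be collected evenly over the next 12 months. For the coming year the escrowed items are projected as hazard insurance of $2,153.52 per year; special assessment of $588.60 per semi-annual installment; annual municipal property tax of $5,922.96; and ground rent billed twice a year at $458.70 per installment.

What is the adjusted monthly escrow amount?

$886.46

Hazard insurance = $2,153.52 per year
Special assessment = $588.60 × 2 = $1,177.20 per year
Municipal property tax = $5,922.96 per year
Ground rent = $458.70 × 2 = $917.40 per year
Annual escrow total = $2,153.52 + $1,177.20 + $5,922.96 + $917.40 = $10,171.08
Monthly = $10,171.08 / 12 = $847.59
Shortage per month = $466.44 ÷ 12 = $38.87
Adjusted monthly = $847.59 + $38.87 = $886.46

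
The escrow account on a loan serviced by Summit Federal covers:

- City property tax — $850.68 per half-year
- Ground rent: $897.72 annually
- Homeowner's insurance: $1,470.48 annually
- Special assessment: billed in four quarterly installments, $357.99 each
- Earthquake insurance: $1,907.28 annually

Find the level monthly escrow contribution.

$617.40

City property tax = $850.68 × 2 = $1,701.36 annually
Ground rent = $897.72 annually
Homeowner's insurance = $1,470.48 annually
Special assessment = $357.99 × 4 = $1,431.96 annually
Earthquake insurance = $1,907.28 annually
Yearly total = $7,408.80
Per month = $7,408.80 ÷ 12 = $617.40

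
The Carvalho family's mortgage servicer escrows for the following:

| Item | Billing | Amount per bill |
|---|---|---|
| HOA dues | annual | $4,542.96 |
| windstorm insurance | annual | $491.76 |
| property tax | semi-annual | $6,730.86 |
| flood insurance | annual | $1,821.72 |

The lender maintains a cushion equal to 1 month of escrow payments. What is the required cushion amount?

$1,693.18

HOA dues: $4,542.96 per year
Windstorm insurance: $491.76 per year
Property tax: $6,730.86 × 2 = $13,461.72 per year
Flood insurance: $1,821.72 per year
Combined annual = $20,318.16
Monthly = $20,318.16 ÷ 12 = $1,693.18
Required cushion = 1 × $1,693.18 = $1,693.18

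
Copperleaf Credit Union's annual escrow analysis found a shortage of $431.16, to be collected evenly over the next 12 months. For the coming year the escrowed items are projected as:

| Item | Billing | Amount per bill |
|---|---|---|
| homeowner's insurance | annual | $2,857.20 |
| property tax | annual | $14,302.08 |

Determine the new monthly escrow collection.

Homeowner's insurance = $2,857.20/yr
Property tax = $14,302.08/yr
Total annual escrow = $17,159.28
Base monthly escrow = $17,159.28 ÷ 12 = $1,429.94
Shortage spread = $431.16 ÷ 12 = $35.93/mo
New monthly escrow = $1,429.94 + $35.93 = $1,465.87

$1,465.87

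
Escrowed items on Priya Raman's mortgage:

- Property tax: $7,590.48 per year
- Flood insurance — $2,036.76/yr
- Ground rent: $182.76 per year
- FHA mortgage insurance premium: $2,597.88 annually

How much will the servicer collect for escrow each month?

$1,033.99

Property tax: $7,590.48 per year
Flood insurance: $2,036.76 per year
Ground rent: $182.76 per year
FHA mortgage insurance premium: $2,597.88 per year
Total annual escrow = $7,590.48 + $2,036.76 + $182.76 + $2,597.88 = $12,407.88
Monthly = $12,407.88 ÷ 12 = $1,033.99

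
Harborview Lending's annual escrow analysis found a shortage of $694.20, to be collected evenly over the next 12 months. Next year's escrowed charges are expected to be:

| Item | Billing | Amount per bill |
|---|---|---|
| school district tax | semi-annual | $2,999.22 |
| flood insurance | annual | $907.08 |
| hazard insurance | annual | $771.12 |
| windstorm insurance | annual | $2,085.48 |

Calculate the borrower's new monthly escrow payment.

$871.36

School district tax — $2,999.22 × 2 = $5,998.44
Flood insurance — $907.08
Hazard insurance — $771.12
Windstorm insurance — $2,085.48
Total annual escrow = $5,998.44 + $907.08 + $771.12 + $2,085.48 = $9,762.12
Monthly escrow = $9,762.12 ÷ 12 = $813.51
Shortage per month = $694.20 / 12 = $57.85
Adjusted monthly = $813.51 + $57.85 = $871.36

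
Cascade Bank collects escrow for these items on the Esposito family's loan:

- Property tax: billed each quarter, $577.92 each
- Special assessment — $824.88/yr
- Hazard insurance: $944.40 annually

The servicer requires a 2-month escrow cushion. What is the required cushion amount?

$680.16

Property tax — $577.92 × 4 = $2,311.68 per year
Special assessment — $824.88 per year
Hazard insurance — $944.40 per year
Annual escrow total = $2,311.68 + $824.88 + $944.40 = $4,080.96
Per month = $4,080.96 ÷ 12 = $340.08
Required cushion = 2 × $340.08 = $680.16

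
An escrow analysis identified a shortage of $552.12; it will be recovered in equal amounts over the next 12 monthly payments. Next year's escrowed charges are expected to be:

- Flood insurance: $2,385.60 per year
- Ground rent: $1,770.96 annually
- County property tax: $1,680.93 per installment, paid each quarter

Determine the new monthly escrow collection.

Flood insurance = $2,385.60 annually
Ground rent = $1,770.96 annually
County property tax = $1,680.93 × 4 = $6,723.72 annually
Total annual escrow = $2,385.60 + $1,770.96 + $6,723.72 = $10,880.28
Monthly = $10,880.28 ÷ 12 = $906.69
Shortage per month = $552.12 / 12 = $46.01
Adjusted monthly = $906.69 + $46.01 = $952.70

$952.70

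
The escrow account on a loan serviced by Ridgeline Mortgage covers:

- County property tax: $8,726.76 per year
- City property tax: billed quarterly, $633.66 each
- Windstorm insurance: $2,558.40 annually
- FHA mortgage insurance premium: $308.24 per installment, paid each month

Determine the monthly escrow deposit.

County property tax = $8,726.76 annually
City property tax = $633.66 × 4 = $2,534.64 annually
Windstorm insurance = $2,558.40 annually
FHA mortgage insurance premium = $308.24 × 12 = $3,698.88 annually
Yearly total = $8,726.76 + $2,534.64 + $2,558.40 + $3,698.88 = $17,518.68
Base monthly escrow = $17,518.68 ÷ 12 = $1,459.89

$1,459.89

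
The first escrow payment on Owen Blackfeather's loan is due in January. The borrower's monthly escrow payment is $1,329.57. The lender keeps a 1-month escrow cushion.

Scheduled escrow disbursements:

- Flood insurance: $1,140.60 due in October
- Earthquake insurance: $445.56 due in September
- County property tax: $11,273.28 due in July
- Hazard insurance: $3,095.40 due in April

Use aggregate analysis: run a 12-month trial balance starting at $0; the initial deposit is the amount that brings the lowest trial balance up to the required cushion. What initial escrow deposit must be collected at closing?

Cushion = 1 × $1,329.57 = $1,329.57
Trial balance (start $0, +$1,329.57 each month, − disbursements):
  Jan: +$1,329.57 → $1,329.57
  Feb: +$1,329.57 → $2,659.14
  Mar: +$1,329.57 → $3,988.71
  Apr: +$1,329.57 − $3,095.40 → $2,222.88
  May: +$1,329.57 → $3,552.45
  Jun: +$1,329.57 → $4,882.02
  Jul: +$1,329.57 − $11,273.28 → -$5,061.69
  Aug: +$1,329.57 → -$3,732.12
  Sep: +$1,329.57 − $445.56 → -$2,848.11
  Oct: +$1,329.57 − $1,140.60 → -$2,659.14
  Nov: +$1,329.57 → -$1,329.57
  Dec: +$1,329.57 → $0.00
Lowest trial balance = -$5,061.69 (Jul)
Initial deposit = cushion − low point = $1,329.57 − (-$5,061.69) = $6,391.26

$6,391.26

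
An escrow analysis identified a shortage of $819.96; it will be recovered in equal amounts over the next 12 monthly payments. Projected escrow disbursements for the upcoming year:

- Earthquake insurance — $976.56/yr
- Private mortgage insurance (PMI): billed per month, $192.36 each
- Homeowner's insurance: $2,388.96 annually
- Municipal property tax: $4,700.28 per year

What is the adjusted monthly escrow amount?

Earthquake insurance: $976.56/yr
Private mortgage insurance (PMI): $192.36 × 12 = $2,308.32/yr
Homeowner's insurance: $2,388.96/yr
Municipal property tax: $4,700.28/yr
Total annual escrow = $976.56 + $2,308.32 + $2,388.96 + $4,700.28 = $10,374.12
Monthly escrow = $10,374.12 / 12 = $864.51
Monthly shortage recovery: $819.96 / 12 = $68.33
Adjusted monthly = $864.51 + $68.33 = $932.84

$932.84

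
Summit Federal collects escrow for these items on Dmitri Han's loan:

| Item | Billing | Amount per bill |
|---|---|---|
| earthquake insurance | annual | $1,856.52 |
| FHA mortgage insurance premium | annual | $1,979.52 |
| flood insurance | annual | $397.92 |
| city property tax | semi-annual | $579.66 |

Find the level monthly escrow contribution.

Earthquake insurance = $1,856.52
FHA mortgage insurance premium = $1,979.52
Flood insurance = $397.92
City property tax = $579.66 × 2 = $1,159.32
Yearly total = $5,393.28
Base monthly escrow = $5,393.28 ÷ 12 = $449.44

$449.44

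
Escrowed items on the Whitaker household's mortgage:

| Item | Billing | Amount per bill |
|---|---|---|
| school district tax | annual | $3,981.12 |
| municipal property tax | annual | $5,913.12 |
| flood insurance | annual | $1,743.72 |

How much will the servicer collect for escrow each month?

School district tax — $3,981.12/yr
Municipal property tax — $5,913.12/yr
Flood insurance — $1,743.72/yr
Total annual escrow = $11,637.96
Monthly escrow = $11,637.96 / 12 = $969.83

$969.83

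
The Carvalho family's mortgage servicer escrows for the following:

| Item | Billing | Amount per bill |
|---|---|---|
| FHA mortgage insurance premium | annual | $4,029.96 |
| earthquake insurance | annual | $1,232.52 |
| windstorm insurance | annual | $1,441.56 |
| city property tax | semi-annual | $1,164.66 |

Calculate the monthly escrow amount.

$752.78

FHA mortgage insurance premium: $4,029.96 annually
Earthquake insurance: $1,232.52 annually
Windstorm insurance: $1,441.56 annually
City property tax: $1,164.66 × 2 = $2,329.32 annually
Combined annual = $4,029.96 + $1,232.52 + $1,441.56 + $2,329.32 = $9,033.36
Monthly escrow = $9,033.36 / 12 = $752.78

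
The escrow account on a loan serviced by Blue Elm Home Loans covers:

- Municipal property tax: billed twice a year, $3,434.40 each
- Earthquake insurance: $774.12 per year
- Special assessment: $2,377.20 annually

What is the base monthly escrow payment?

Municipal property tax: $3,434.40 × 2 = $6,868.80 annually
Earthquake insurance: $774.12 annually
Special assessment: $2,377.20 annually
Total annual escrow = $10,020.12
Monthly escrow = $10,020.12 / 12 = $835.01

$835.01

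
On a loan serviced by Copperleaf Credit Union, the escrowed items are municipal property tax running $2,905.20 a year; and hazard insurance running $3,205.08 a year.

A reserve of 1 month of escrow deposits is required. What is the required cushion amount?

Municipal property tax: $2,905.20 per year
Hazard insurance: $3,205.08 per year
Total per year = $2,905.20 + $3,205.08 = $6,110.28
Monthly escrow = $6,110.28 / 12 = $509.19
Required cushion = 1 × $509.19 = $509.19

$509.19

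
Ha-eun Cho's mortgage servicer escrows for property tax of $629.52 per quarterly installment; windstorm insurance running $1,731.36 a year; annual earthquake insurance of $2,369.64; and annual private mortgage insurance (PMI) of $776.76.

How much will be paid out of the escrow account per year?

Property tax = $629.52 × 4 = $2,518.08 per year
Windstorm insurance = $1,731.36 per year
Earthquake insurance = $2,369.64 per year
Private mortgage insurance (PMI) = $776.76 per year
Total per year = $2,518.08 + $1,731.36 + $2,369.64 + $776.76 = $7,395.84

$7,395.84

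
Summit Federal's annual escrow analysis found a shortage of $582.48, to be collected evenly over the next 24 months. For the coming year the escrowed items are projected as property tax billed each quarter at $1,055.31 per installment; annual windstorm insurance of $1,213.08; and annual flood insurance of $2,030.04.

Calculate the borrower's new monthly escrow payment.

Property tax = $1,055.31 × 4 = $4,221.24
Windstorm insurance = $1,213.08
Flood insurance = $2,030.04
Total annual escrow = $7,464.36
Monthly = $7,464.36 ÷ 12 = $622.03
Shortage spread = $582.48 / 24 = $24.27/mo
New monthly escrow = $622.03 + $24.27 = $646.30

$646.30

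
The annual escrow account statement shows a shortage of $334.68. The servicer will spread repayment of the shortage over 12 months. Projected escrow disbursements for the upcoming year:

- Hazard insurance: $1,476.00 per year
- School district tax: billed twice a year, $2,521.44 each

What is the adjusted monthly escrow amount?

Hazard insurance — $1,476.00
School district tax — $2,521.44 × 2 = $5,042.88
Annual escrow total = $6,518.88
Monthly escrow = $6,518.88 / 12 = $543.24
Shortage per month = $334.68 ÷ 12 = $27.89
Adjusted monthly = $543.24 + $27.89 = $571.13

$571.13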